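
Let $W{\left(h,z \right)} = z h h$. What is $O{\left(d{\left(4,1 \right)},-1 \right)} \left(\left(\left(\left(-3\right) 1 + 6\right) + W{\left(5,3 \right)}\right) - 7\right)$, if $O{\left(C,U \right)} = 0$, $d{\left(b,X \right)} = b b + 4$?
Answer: $0$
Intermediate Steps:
$d{\left(b,X \right)} = 4 + b^{2}$ ($d{\left(b,X \right)} = b^{2} + 4 = 4 + b^{2}$)
$W{\left(h,z \right)} = z h^{2}$ ($W{\left(h,z \right)} = h z h = z h^{2}$)
$O{\left(d{\left(4,1 \right)},-1 \right)} \left(\left(\left(\left(-3\right) 1 + 6\right) + W{\left(5,3 \right)}\right) - 7\right) = 0 \left(\left(\left(\left(-3\right) 1 + 6\right) + 3 \cdot 5^{2}\right) - 7\right) = 0 \left(\left(\left(-3 + 6\right) + 3 \cdot 25\right) - 7\right) = 0 \left(\left(3 + 75\right) - 7\right) = 0 \left(78 - 7\right) = 0 \cdot 71 = 0$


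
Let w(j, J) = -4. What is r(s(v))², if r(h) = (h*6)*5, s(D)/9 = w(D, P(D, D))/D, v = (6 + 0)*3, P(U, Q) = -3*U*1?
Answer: 3600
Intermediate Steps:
P(U, Q) = -3*U
v = 18 (v = 6*3 = 18)
s(D) = -36/D (s(D) = 9*(-4/D) = -36/D)
r(h) = 30*h (r(h) = (6*h)*5 = 30*h)
r(s(v))² = (30*(-36/18))² = (30*(-36*1/18))² = (30*(-2))² = (-60)² = 3600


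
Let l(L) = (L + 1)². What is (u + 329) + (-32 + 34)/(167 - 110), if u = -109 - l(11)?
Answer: 4334/57 ≈ 76.035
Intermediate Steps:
l(L) = (1 + L)²
u = -253 (u = -109 - (1 + 11)² = -109 - 1*12² = -109 - 1*144 = -109 - 144 = -253)
(u + 329) + (-32 + 34)/(167 - 110) = (-253 + 329) + (-32 + 34)/(167 - 110) = 76 + 2/57 = 4334/57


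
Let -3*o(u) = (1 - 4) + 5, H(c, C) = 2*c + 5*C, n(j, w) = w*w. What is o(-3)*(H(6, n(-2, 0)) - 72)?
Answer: 40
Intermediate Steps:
n(j, w) = w**2
o(u) = -2/3 (o(u) = -((1 - 4) + 5)/3 = -(-3 + 5)/3 = -1/3*2 = -2/3)
o(-3)*(H(6, n(-2, 0)) - 72) = -2*((2*6 + 5*0**2) - 72)/3 = -2*((12 + 5*0) - 72)/3 = -2*((12 + 0) - 72)/3 = -2*(12 - 72)/3 = -2/3*(-60) = 40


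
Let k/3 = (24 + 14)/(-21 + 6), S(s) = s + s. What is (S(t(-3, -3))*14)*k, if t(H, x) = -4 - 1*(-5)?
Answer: -1064/5 ≈ -212.80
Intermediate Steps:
t(H, x) = 1 (t(H, x) = -4 + 5 = 1)
S(s) = 2*s
k = -38/5 (k = 3*((24 + 14)/(-21 + 6)) = 3*(38/(-15)) = 3*(38*(-1/15)) = 3*(-38/15) = -38/5 ≈ -7.6000)
(S(t(-3, -3))*14)*k = ((2*1)*14)*(-38/5) = (2*14)*(-38/5) = 28*(-38/5) = -1064/5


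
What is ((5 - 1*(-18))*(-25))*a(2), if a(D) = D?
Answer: -1150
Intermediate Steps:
((5 - 1*(-18))*(-25))*a(2) = ((5 - 1*(-18))*(-25))*2 = ((5 + 18)*(-25))*2 = (23*(-25))*2 = -575*2 = -1150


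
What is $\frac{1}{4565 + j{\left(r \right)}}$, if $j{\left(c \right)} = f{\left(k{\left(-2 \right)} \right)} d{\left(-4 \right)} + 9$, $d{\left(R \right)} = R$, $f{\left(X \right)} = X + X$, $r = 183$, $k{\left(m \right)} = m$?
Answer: $\frac{1}{4590} \approx 0.00021786$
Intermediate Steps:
$f{\left(X \right)} = 2 X$
$j{\left(c \right)} = 25$ ($j{\left(c \right)} = 2 \left(-2\right) \left(-4\right) + 9 = \left(-4\right) \left(-4\right) + 9 = 16 + 9 = 25$)
$\frac{1}{4565 + j{\left(r \right)}} = \frac{1}{4565 + 25} = \frac{1}{4590}$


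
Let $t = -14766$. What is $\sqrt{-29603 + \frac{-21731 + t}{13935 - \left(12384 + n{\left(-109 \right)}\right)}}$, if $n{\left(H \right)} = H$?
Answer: $\frac{i \sqrt{20408652955}}{830} \approx 172.12 i$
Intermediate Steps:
$\sqrt{-29603 + \frac{-21731 + t}{13935 - \left(12384 + n{\left(-109 \right)}\right)}} = \sqrt{-29603 + \frac{-21731 - 14766}{13935 - 12275}} = \sqrt{-29603 - \frac{36497}{13935 + \left(-12384 + 109\right)}} = \sqrt{-29603 - \frac{36497}{13935 - 12275}} = \sqrt{-29603 - \frac{36497}{1660}} = \sqrt{- \frac{49177477}{1660}} = \frac{i \sqrt{20408652955}}{830}$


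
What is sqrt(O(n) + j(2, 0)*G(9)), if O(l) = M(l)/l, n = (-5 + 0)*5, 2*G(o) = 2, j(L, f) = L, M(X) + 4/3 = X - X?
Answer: sqrt(462)/15 ≈ 1.4329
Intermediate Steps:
M(X) = -4/3 (M(X) = -4/3 + (X - X) = -4/3 + 0 = -4/3)
G(o) = 1 (G(o) = (1/2)*2 = 1)
n = -25 (n = -5*5 = -25)
O(l) = -4/(3*l)
sqrt(O(n) + j(2, 0)*G(9)) = sqrt(-4/3/(-25) + 2*1) = sqrt(-4/3*(-1/25) + 2) = sqrt(4/75 + 2) = sqrt(154/75) = sqrt(462)/15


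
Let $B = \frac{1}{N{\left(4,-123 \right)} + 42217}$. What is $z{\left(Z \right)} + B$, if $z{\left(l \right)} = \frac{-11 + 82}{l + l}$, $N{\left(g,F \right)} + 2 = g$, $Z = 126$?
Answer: $\frac{333089}{1182132} \approx 0.28177$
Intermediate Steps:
$N{\left(g,F \right)} = -2 + g$
$B = \frac{1}{42219}$ ($B = \frac{1}{\left(-2 + 4\right) + 42217} = \frac{1}{2 + 42217} = \frac{1}{42219} \approx 2.3686 \cdot 10^{-5}$)
$z{\left(l \right)} = \frac{71}{2 l}$
$z{\left(Z \right)} + B = \frac{71}{2 \cdot 126} + \frac{1}{42219} = \frac{71}{2} \cdot \frac{1}{126} + \frac{1}{42219} = \frac{71}{252} + \frac{1}{42219} = \frac{333089}{1182132}$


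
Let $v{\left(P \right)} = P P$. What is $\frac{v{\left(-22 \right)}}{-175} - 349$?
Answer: $- \frac{61559}{175} \approx -351.77$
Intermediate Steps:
$v{\left(P \right)} = P^{2}$
$\frac{v{\left(-22 \right)}}{-175} - 349 = \frac{\left(-22\right)^{2}}{-175} - 349 = 484 \left(- \frac{1}{175}\right) - 349 = - \frac{484}{175} - 349 = - \frac{61559}{175}$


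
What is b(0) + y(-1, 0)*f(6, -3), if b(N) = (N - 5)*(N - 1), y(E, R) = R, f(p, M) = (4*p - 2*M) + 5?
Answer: 5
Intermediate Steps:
f(p, M) = 5 - 2*M + 4*p (f(p, M) = (-2*M + 4*p) + 5 = 5 - 2*M + 4*p)
b(N) = (-1 + N)*(-5 + N) (b(N) = (-5 + N)*(-1 + N) = (-1 + N)*(-5 + N))
b(0) + y(-1, 0)*f(6, -3) = (5 + 0² - 6*0) + 0*(5 - 2*(-3) + 4*6) = (5 + 0 + 0) + 0*(5 + 6 + 24) = 5 + 0*35 = 5 + 0 = 5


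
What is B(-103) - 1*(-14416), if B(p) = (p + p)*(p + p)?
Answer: 56852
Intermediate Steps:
B(p) = 4*p**2 (B(p) = (2*p)*(2*p) = 4*p**2)
B(-103) - 1*(-14416) = 4*(-103)**2 - 1*(-14416) = 4*10609 + 14416 = 42436 + 14416 = 56852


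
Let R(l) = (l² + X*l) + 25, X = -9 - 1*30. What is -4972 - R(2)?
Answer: -4923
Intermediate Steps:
X = -39 (X = -9 - 30 = -39)
R(l) = 25 + l² - 39*l (R(l) = (l² - 39*l) + 25 = 25 + l² - 39*l)
-4972 - R(2) = -4972 - (25 + 2² - 39*2) = -4972 - (25 + 4 - 78) = -4972 - 1*(-49) = -4972 + 49 = -4923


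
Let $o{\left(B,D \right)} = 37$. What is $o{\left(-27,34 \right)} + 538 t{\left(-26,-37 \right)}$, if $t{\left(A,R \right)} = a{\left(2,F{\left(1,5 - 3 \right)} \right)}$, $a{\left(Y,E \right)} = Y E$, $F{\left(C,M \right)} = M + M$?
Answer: $4341$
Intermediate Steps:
$F{\left(C,M \right)} = 2 M$
$a{\left(Y,E \right)} = E Y$
$t{\left(A,R \right)} = 8$ ($t{\left(A,R \right)} = 2 \left(5 - 3\right) 2 = 2 \cdot 2 \cdot 2 = 4 \cdot 2 = 8$)
$o{\left(-27,34 \right)} + 538 t{\left(-26,-37 \right)} = 37 + 538 \cdot 8 = 37 + 4304 = 4341$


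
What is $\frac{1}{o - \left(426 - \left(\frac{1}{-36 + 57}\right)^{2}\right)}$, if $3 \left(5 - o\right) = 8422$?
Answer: $- \frac{441}{1423694} \approx -0.00030976$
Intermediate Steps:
$o = - \frac{8407}{3}$ ($o = 5 - \frac{8422}{3} = - \frac{8407}{3} \approx -2802.3$)
$\frac{1}{o - \left(426 - \left(\frac{1}{-36 + 57}\right)^{2}\right)} = \frac{1}{- \frac{8407}{3} - \left(426 - \left(\frac{1}{-36 + 57}\right)^{2}\right)} = \frac{1}{- \frac{8407}{3} - \left(426 - \left(\frac{1}{21}\right)^{2}\right)} = \frac{1}{- \frac{8407}{3} + \left(\frac{1}{441} - 426\right)} = \frac{1}{- \frac{8407}{3} - \frac{187865}{441}} = \frac{1}{- \frac{1423694}{441}} = - \frac{441}{1423694}$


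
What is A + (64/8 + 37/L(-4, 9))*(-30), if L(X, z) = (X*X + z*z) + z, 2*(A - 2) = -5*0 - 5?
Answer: -26603/106 ≈ -250.97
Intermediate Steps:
A = -½ (A = 2 + (-5*0 - 5)/2 = 2 + (0 - 5)/2 = 2 + (½)*(-5) = 2 - 5/2 = -½ ≈ -0.50000)
L(X, z) = z + X² + z² (L(X, z) = (X² + z²) + z = z + X² + z²)
A + (64/8 + 37/L(-4, 9))*(-30) = -½ + (64/8 + 37/(9 + (-4)² + 9²))*(-30) = -½ + (64*(⅛) + 37/(9 + 16 + 81))*(-30) = -½ + (8 + 37/106)*(-30) = -½ + (885/106)*(-30) = -½ - 13275/53 = -26603/106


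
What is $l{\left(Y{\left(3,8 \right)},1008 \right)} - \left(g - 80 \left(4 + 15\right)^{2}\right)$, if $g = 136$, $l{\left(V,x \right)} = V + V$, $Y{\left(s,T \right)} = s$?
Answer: $28750$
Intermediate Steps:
$l{\left(V,x \right)} = 2 V$
$l{\left(Y{\left(3,8 \right)},1008 \right)} - \left(g - 80 \left(4 + 15\right)^{2}\right) = 2 \cdot 3 - \left(136 - 80 \left(4 + 15\right)^{2}\right) = 6 - \left(136 - 80 \cdot 19^{2}\right) = 6 - \left(136 - 28880\right) = 6 - -28744 = 6 + 28744 = 28750$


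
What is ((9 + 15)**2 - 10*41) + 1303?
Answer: 1469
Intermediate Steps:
((9 + 15)**2 - 10*41) + 1303 = (24**2 - 410) + 1303 = (576 - 410) + 1303 = 166 + 1303 = 1469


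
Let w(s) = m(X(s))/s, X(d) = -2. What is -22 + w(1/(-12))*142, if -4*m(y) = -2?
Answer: -874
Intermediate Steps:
m(y) = ½ (m(y) = -¼*(-2) = ½)
w(s) = 1/(2*s)
-22 + w(1/(-12))*142 = -22 + (1/(2*(1/(-12))))*142 = -22 + (1/(2*(-1/12)))*142 = -22 + ((½)*(-12))*142 = -22 - 6*142 = -22 - 852 = -874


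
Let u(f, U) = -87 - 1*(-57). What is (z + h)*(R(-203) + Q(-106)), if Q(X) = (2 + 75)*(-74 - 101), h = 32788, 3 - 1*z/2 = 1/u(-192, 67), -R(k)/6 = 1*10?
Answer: -1331603077/3 ≈ -4.4387e+8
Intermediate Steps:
u(f, U) = -30 (u(f, U) = -87 + 57 = -30)
R(k) = -60 (R(k) = -6*10 = -60)
z = 91/15 (z = 6 - 2/(-30) = 6 - 2*(-1/30) = 6 + 1/15 = 91/15 ≈ 6.0667)
Q(X) = -13475 (Q(X) = 77*(-175) = -13475)
(z + h)*(R(-203) + Q(-106)) = (91/15 + 32788)*(-60 - 13475) = (491911/15)*(-13535) = -1331603077/3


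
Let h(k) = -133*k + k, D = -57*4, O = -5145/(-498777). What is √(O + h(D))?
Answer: √831915574851961/166259 ≈ 173.48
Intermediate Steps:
O = 1715/166259 (O = -5145*(-1/498777) = 1715/166259 ≈ 0.010315)
D = -228
h(k) = -132*k
√(O + h(D)) = √(1715/166259 - 132*(-228)) = √(1715/166259 + 30096) = √(5003732579/166259) = √831915574851961/166259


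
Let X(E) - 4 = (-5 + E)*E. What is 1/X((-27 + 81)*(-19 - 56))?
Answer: 1/16422754 ≈ 6.0891e-8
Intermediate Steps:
X(E) = 4 + E*(-5 + E) (X(E) = 4 + (-5 + E)*E = 4 + E*(-5 + E))
1/X((-27 + 81)*(-19 - 56)) = 1/(4 + ((-27 + 81)*(-19 - 56))² - 5*(-27 + 81)*(-19 - 56)) = 1/(4 + (54*(-75))² - 270*(-75)) = 1/(4 + (-4050)² - 5*(-4050)) = 1/(4 + 16402500 + 20250) = 1/16422754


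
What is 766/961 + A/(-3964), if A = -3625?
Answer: 6520049/3809404 ≈ 1.7116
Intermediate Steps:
766/961 + A/(-3964) = 766/961 - 3625/(-3964) = 766*(1/961) - 3625*(-1/3964) = 766/961 + 3625/3964 = 6520049/3809404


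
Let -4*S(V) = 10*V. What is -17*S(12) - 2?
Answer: 508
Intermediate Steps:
S(V) = -5*V/2
-17*S(12) - 2 = -(-85)*12/2 - 2 = -17*(-30) - 2 = 510 - 2 = 508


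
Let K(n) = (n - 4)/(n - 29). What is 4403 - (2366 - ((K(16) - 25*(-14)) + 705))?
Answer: 40184/13 ≈ 3091.1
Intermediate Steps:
K(n) = (-4 + n)/(-29 + n)
4403 - (2366 - ((K(16) - 25*(-14)) + 705)) = 4403 - (2366 - (((-4 + 16)/(-29 + 16) - 25*(-14)) + 705)) = 4403 - (2366 - ((12/(-13) + 350) + 705)) = 4403 - (2366 - ((-1/13*12 + 350) + 705)) = 4403 - (2366 - ((-12/13 + 350) + 705)) = 4403 - (2366 - (4538/13 + 705)) = 4403 - (2366 - 1*13703/13) = 4403 - (2366 - 13703/13) = 4403 - 1*17055/13 = 4403 - 17055/13 = 40184/13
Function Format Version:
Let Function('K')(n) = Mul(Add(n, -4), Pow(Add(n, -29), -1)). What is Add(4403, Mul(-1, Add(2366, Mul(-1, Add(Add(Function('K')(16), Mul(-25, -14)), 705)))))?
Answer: Rational(40184, 13) ≈ 3091.1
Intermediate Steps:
Function('K')(n) = Mul(Pow(Add(-29, n), -1), Add(-4, n)) (Function('K')(n) = Mul(Add(-4, n), Pow(Add(-29, n), -1)) = Mul(Pow(Add(-29, n), -1), Add(-4, n)))
Add(4403, Mul(-1, Add(2366, Mul(-1, Add(Add(Function('K')(16), Mul(-25, -14)), 705))))) = Add(4403, Mul(-1, Add(2366, Mul(-1, Add(Add(Mul(Pow(Add(-29, 16), -1), Add(-4, 16)), Mul(-25, -14)), 705))))) = Add(4403, Mul(-1, Add(2366, Mul(-1, Add(Add(Mul(Pow(-13, -1), 12), 350), 705))))) = Add(4403, Mul(-1, Add(2366, Mul(-1, Add(Add(Mul(Rational(-1, 13), 12), 350), 705))))) = Add(4403, Mul(-1, Add(2366, Mul(-1, Add(Add(Rational(-12, 13), 350), 705))))) = Add(4403, Mul(-1, Add(2366, Mul(-1, Add(Rational(4538, 13), 705))))) = Add(4403, Mul(-1, Add(2366, Mul(-1, Rational(13703, 13))))) = Add(4403, Mul(-1, Add(2366, Rational(-13703, 13)))) = Add(4403, Mul(-1, Rational(17055, 13))) = Add(4403, Rational(-17055, 13)) = Rational(40184, 13)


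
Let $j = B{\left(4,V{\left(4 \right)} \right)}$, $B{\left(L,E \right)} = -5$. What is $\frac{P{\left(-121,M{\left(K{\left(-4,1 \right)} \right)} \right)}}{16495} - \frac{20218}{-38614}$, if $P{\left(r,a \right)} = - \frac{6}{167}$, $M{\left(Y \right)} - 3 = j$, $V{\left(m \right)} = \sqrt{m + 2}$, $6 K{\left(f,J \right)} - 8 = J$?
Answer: $\frac{27846792643}{53184317155} \approx 0.52359$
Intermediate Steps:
$K{\left(f,J \right)} = \frac{4}{3} + \frac{J}{6}$
$V{\left(m \right)} = \sqrt{2 + m}$
$j = -5$
$M{\left(Y \right)} = -2$ ($M{\left(Y \right)} = 3 - 5 = -2$)
$P{\left(r,a \right)} = - \frac{6}{167}$ ($P{\left(r,a \right)} = \left(-6\right) \frac{1}{167} = - \frac{6}{167}$)
$\frac{P{\left(-121,M{\left(K{\left(-4,1 \right)} \right)} \right)}}{16495} - \frac{20218}{-38614} = - \frac{6}{167 \cdot 16495} - \frac{20218}{-38614} = \left(- \frac{6}{167}\right) \frac{1}{16495} - - \frac{10109}{19307} = - \frac{6}{2754665} + \frac{10109}{19307} = \frac{27846792643}{53184317155}$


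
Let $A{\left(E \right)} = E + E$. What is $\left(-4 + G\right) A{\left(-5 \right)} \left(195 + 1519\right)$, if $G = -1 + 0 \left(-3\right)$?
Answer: $85700$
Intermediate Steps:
$A{\left(E \right)} = 2 E$
$G = -1$ ($G = -1 + 0 = -1$)
$\left(-4 + G\right) A{\left(-5 \right)} \left(195 + 1519\right) = \left(-4 - 1\right) 2 \left(-5\right) \left(195 + 1519\right) = \left(-5\right) \left(-10\right) 1714 = 50 \cdot 1714 = 85700$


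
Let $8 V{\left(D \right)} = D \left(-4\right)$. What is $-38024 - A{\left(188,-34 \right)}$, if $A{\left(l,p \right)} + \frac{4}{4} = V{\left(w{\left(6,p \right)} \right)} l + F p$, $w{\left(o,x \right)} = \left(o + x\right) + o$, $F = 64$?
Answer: $-37915$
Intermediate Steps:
$w{\left(o,x \right)} = x + 2 o$
$V{\left(D \right)} = - \frac{D}{2}$ ($V{\left(D \right)} = \frac{D \left(-4\right)}{8} = \frac{\left(-4\right) D}{8} = - \frac{D}{2}$)
$A{\left(l,p \right)} = -1 + 64 p + l \left(-6 - \frac{p}{2}\right)$ ($A{\left(l,p \right)} = -1 + \left(- \frac{p + 2 \cdot 6}{2} l + 64 p\right) = -1 + \left(- \frac{p + 12}{2} l + 64 p\right) = -1 + \left(- \frac{12 + p}{2} l + 64 p\right) = -1 + \left(\left(-6 - \frac{p}{2}\right) l + 64 p\right) = -1 + \left(l \left(-6 - \frac{p}{2}\right) + 64 p\right) = -1 + \left(64 p + l \left(-6 - \frac{p}{2}\right)\right) = -1 + 64 p + l \left(-6 - \frac{p}{2}\right)$)
$-38024 - A{\left(188,-34 \right)} = -38024 - \left(-1 + 64 \left(-34\right) - 94 \left(12 - 34\right)\right) = -38024 - \left(-1 - 2176 - 94 \left(-22\right)\right) = -38024 - \left(-1 - 2176 + 2068\right) = -38024 - -109 = -38024 + 109 = -37915$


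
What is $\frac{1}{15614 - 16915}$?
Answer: $- \frac{1}{1301} \approx -0.00076864$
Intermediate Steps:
$\frac{1}{15614 - 16915} = \frac{1}{-1301} = - \frac{1}{1301}$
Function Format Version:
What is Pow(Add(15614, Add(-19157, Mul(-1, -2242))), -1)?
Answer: Rational(-1, 1301) ≈ -0.00076864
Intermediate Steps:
Pow(Add(15614, Add(-19157, Mul(-1, -2242))), -1) = Pow(Add(15614, Add(-19157, 2242)), -1) = Pow(Add(15614, -16915), -1) = Pow(-1301, -1) = Rational(-1, 1301)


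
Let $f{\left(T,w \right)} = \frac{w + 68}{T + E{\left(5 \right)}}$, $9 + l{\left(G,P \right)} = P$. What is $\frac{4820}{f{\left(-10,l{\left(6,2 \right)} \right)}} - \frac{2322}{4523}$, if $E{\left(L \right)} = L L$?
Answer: $\frac{326871258}{275903} \approx 1184.7$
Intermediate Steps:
$E{\left(L \right)} = L^{2}$
$l{\left(G,P \right)} = -9 + P$
$f{\left(T,w \right)} = \frac{68 + w}{25 + T}$ ($f{\left(T,w \right)} = \frac{w + 68}{T + 5^{2}} = \frac{68 + w}{T + 25} = \frac{68 + w}{25 + T}$)
$\frac{4820}{f{\left(-10,l{\left(6,2 \right)} \right)}} - \frac{2322}{4523} = \frac{4820}{\frac{1}{25 - 10} \left(68 + \left(-9 + 2\right)\right)} - \frac{2322}{4523} = \frac{4820}{\frac{1}{15} \left(68 - 7\right)} - \frac{2322}{4523} = \frac{4820}{\frac{1}{15} \cdot 61} - \frac{2322}{4523} = \frac{4820}{\frac{61}{15}} - \frac{2322}{4523} = 4820 \cdot \frac{15}{61} - \frac{2322}{4523} = \frac{72300}{61} - \frac{2322}{4523} = \frac{326871258}{275903}$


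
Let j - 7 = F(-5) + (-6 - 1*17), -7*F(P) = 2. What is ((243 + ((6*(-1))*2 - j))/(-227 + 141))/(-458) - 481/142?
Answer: -66186797/19575836 ≈ -3.3810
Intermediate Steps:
F(P) = -2/7 (F(P) = -⅐*2 = -2/7)
j = -114/7 (j = 7 + (-2/7 + (-6 - 1*17)) = 7 + (-2/7 + (-6 - 17)) = 7 + (-2/7 - 23) = 7 - 163/7 = -114/7 ≈ -16.286)
((243 + ((6*(-1))*2 - j))/(-227 + 141))/(-458) - 481/142 = ((243 + ((6*(-1))*2 - 1*(-114/7)))/(-227 + 141))/(-458) - 481/142 = ((243 + (-6*2 + 114/7))/(-86))*(-1/458) - 481*1/142 = ((243 + (-12 + 114/7))*(-1/86))*(-1/458) - 481/142 = ((243 + 30/7)*(-1/86))*(-1/458) - 481/142 = ((1731/7)*(-1/86))*(-1/458) - 481/142 = -1731/602*(-1/458) - 481/142 = 1731/275716 - 481/142 = -66186797/19575836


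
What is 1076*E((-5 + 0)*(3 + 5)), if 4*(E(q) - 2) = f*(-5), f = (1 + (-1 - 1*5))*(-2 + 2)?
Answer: 2152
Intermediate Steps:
f = 0 (f = (1 + (-1 - 5))*0 = (1 - 6)*0 = -5*0 = 0)
E(q) = 2 (E(q) = 2 + (0*(-5))/4 = 2 + (¼)*0 = 2 + 0 = 2)
1076*E((-5 + 0)*(3 + 5)) = 1076*2 = 2152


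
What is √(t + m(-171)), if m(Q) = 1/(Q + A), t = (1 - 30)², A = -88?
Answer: 3*√6268318/259 ≈ 29.000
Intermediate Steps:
t = 841 (t = (-29)² = 841)
m(Q) = 1/(-88 + Q) (m(Q) = 1/(Q - 88) = 1/(-88 + Q))
√(t + m(-171)) = √(841 + 1/(-88 - 171)) = √(841 + 1/(-259)) = √(841 - 1/259) = √(217818/259) = 3*√6268318/259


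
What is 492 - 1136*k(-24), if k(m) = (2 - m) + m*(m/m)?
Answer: -1780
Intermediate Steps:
k(m) = 2 (k(m) = (2 - m) + m*1 = (2 - m) + m = 2)
492 - 1136*k(-24) = 492 - 1136*2 = 492 - 2272 = -1780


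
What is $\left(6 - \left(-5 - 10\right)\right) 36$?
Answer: $756$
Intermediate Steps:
$\left(6 - \left(-5 - 10\right)\right) 36 = \left(6 - -15\right) 36 = \left(6 + 15\right) 36 = 21 \cdot 36 = 756$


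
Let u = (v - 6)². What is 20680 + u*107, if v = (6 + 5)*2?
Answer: 48072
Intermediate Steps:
v = 22 (v = 11*2 = 22)
u = 256 (u = (22 - 6)² = 16² = 256)
20680 + u*107 = 20680 + 256*107 = 20680 + 27392 = 48072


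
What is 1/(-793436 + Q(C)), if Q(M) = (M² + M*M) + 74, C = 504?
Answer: -1/285330 ≈ -3.5047e-6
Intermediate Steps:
Q(M) = 74 + 2*M² (Q(M) = (M² + M²) + 74 = 2*M² + 74 = 74 + 2*M²)
1/(-793436 + Q(C)) = 1/(-793436 + (74 + 2*504²)) = 1/(-793436 + (74 + 2*254016)) = 1/(-793436 + (74 + 508032)) = 1/(-793436 + 508106) = 1/(-285330) = -1/285330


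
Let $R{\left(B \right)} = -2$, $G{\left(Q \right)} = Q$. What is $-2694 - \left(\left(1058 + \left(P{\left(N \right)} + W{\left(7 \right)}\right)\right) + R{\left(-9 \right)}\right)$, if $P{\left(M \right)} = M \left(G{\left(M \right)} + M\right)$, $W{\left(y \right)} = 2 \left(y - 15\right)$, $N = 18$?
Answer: $-4382$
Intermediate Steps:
$W{\left(y \right)} = -30 + 2 y$ ($W{\left(y \right)} = 2 \left(-15 + y\right) = -30 + 2 y$)
$P{\left(M \right)} = 2 M^{2}$ ($P{\left(M \right)} = M \left(M + M\right) = M 2 M = 2 M^{2}$)
$-2694 - \left(\left(1058 + \left(P{\left(N \right)} + W{\left(7 \right)}\right)\right) + R{\left(-9 \right)}\right) = -2694 - \left(\left(1058 + \left(2 \cdot 18^{2} + \left(-30 + 2 \cdot 7\right)\right)\right) - 2\right) = -2694 - \left(\left(1058 + \left(2 \cdot 324 + \left(-30 + 14\right)\right)\right) - 2\right) = -2694 - \left(\left(1058 + \left(648 - 16\right)\right) - 2\right) = -2694 - \left(\left(1058 + 632\right) - 2\right) = -2694 - \left(1690 - 2\right) = -2694 - 1688 = -4382$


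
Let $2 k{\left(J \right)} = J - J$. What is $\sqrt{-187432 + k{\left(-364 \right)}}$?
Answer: $2 i \sqrt{46858} \approx 432.93 i$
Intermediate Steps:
$k{\left(J \right)} = 0$ ($k{\left(J \right)} = \frac{J - J}{2} = \frac{1}{2} \cdot 0 = 0$)
$\sqrt{-187432 + k{\left(-364 \right)}} = \sqrt{-187432 + 0} = \sqrt{-187432} = 2 i \sqrt{46858}$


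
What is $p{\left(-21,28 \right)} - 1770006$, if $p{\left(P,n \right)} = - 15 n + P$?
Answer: $-1770447$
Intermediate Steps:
$p{\left(P,n \right)} = P - 15 n$
$p{\left(-21,28 \right)} - 1770006 = \left(-21 - 420\right) - 1770006 = -441 - 1770006 = -1770447$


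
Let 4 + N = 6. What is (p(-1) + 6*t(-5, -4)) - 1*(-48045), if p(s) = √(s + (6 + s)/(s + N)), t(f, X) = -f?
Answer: 48077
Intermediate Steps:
N = 2 (N = -4 + 6 = 2)
p(s) = √(s + (6 + s)/(2 + s)) (p(s) = √(s + (6 + s)/(s + 2)) = √(s + (6 + s)/(2 + s)))
(p(-1) + 6*t(-5, -4)) - 1*(-48045) = (√((6 - 1 - (2 - 1))/(2 - 1)) + 6*(-1*(-5))) - 1*(-48045) = (√((6 - 1 - 1*1)/1) + 6*5) + 48045 = (√(1*(6 - 1 - 1)) + 30) + 48045 = (√(1*4) + 30) + 48045 = (√4 + 30) + 48045 = (2 + 30) + 48045 = 32 + 48045 = 48077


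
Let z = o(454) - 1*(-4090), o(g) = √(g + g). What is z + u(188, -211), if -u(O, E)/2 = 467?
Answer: 3156 + 2*√227 ≈ 3186.1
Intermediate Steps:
o(g) = √2*√g (o(g) = √(2*g) = √2*√g)
u(O, E) = -934 (u(O, E) = -2*467 = -934)
z = 4090 + 2*√227 (z = √2*√454 - 1*(-4090) = 2*√227 + 4090 = 4090 + 2*√227 ≈ 4120.1)
z + u(188, -211) = (4090 + 2*√227) - 934 = 3156 + 2*√227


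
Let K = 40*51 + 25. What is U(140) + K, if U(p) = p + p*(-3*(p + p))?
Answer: -115395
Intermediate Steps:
K = 2065 (K = 2040 + 25 = 2065)
U(p) = p - 6*p**2 (U(p) = p + p*(-6*p) = p - 6*p**2)
U(140) + K = 140*(1 - 6*140) + 2065 = 140*(1 - 840) + 2065 = 140*(-839) + 2065 = -117460 + 2065 = -115395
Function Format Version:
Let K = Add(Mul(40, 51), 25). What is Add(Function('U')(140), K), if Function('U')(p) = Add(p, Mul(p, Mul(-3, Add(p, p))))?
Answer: -115395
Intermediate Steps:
K = 2065 (K = Add(2040, 25) = 2065)
Function('U')(p) = Add(p, Mul(-6, Pow(p, 2))) (Function('U')(p) = Add(p, Mul(p, Mul(-3, Mul(2, p)))) = Add(p, Mul(p, Mul(-6, p))) = Add(p, Mul(-6, Pow(p, 2))))
Add(Function('U')(140), K) = Add(Mul(140, Add(1, Mul(-6, 140))), 2065) = Add(Mul(140, Add(1, -840)), 2065) = Add(Mul(140, -839), 2065) = Add(-117460, 2065) = -115395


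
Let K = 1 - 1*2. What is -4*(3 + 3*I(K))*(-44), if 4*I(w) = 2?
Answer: 792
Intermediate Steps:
K = -1 (K = 1 - 2 = -1)
I(w) = 1/2 (I(w) = (1/4)*2 = 1/2)
-4*(3 + 3*I(K))*(-44) = -4*(3 + 3*(1/2))*(-44) = -4*(3 + 3/2)*(-44) = -4*9/2*(-44) = -18*(-44) = 792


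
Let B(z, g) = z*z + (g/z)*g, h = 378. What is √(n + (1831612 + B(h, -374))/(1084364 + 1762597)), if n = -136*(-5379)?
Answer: √1719148036700257282/1532979 ≈ 855.30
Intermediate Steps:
n = 731544
B(z, g) = z² + g²/z
√(n + (1831612 + B(h, -374))/(1084364 + 1762597)) = √(731544 + (1831612 + ((-374)² + 378³)/378)/(1084364 + 1762597)) = √(731544 + (1831612 + (139876 + 54010152)/378)/2846961) = √(731544 + (1831612 + (1/378)*54150028)*(1/2846961)) = √(731544 + (1831612 + 27075014/189)*(1/2846961)) = √(731544 + (373249682/189)*(1/2846961)) = √(731544 + 28711514/41390433) = √(30278951630066/41390433) = √1719148036700257282/1532979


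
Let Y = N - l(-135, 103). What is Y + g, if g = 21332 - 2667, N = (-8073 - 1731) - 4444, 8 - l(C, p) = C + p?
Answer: 4377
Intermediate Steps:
l(C, p) = 8 - C - p (l(C, p) = 8 - (C + p) = 8 + (-C - p) = 8 - C - p)
N = -14248 (N = -9804 - 4444 = -14248)
Y = -14288 (Y = -14248 - (8 - 1*(-135) - 1*103) = -14248 - (8 + 135 - 103) = -14248 - 1*40 = -14248 - 40 = -14288)
g = 18665
Y + g = -14288 + 18665 = 4377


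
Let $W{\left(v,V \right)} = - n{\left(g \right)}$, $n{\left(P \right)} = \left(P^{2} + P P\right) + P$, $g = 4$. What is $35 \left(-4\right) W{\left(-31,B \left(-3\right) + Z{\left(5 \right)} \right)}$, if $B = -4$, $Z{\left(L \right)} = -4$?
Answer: $5040$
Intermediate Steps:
$n{\left(P \right)} = P + 2 P^{2}$ ($n{\left(P \right)} = \left(P^{2} + P^{2}\right) + P = 2 P^{2} + P = P + 2 P^{2}$)
$W{\left(v,V \right)} = -36$ ($W{\left(v,V \right)} = - 4 \left(1 + 2 \cdot 4\right) = - 4 \left(1 + 8\right) = - 4 \cdot 9 = \left(-1\right) 36 = -36$)
$35 \left(-4\right) W{\left(-31,B \left(-3\right) + Z{\left(5 \right)} \right)} = 35 \left(-4\right) \left(-36\right) = \left(-140\right) \left(-36\right) = 5040$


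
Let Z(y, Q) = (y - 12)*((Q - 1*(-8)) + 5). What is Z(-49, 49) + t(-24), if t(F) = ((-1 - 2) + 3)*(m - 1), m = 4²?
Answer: -3782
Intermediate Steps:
m = 16
Z(y, Q) = (-12 + y)*(13 + Q) (Z(y, Q) = (-12 + y)*((Q + 8) + 5) = (-12 + y)*((8 + Q) + 5) = (-12 + y)*(13 + Q))
t(F) = 0 (t(F) = ((-1 - 2) + 3)*(16 - 1) = (-3 + 3)*15 = 0*15 = 0)
Z(-49, 49) + t(-24) = (-156 - 12*49 + 13*(-49) + 49*(-49)) + 0 = (-156 - 588 - 637 - 2401) + 0 = -3782 + 0 = -3782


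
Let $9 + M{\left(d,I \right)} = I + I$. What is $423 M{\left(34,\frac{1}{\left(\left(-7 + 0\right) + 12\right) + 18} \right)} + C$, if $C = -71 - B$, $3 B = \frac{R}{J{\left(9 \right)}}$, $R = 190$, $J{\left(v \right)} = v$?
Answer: $- \frac{2389766}{621} \approx -3848.3$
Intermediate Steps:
$B = \frac{190}{27}$ ($B = \frac{190 \cdot \frac{1}{9}}{3} = \frac{1}{3} \cdot \frac{190}{9} = \frac{190}{27} \approx 7.037$)
$M{\left(d,I \right)} = -9 + 2 I$ ($M{\left(d,I \right)} = -9 + \left(I + I\right) = -9 + 2 I$)
$C = - \frac{2107}{27}$ ($C = -71 - \frac{190}{27} = - \frac{2107}{27} \approx -78.037$)
$423 M{\left(34,\frac{1}{\left(\left(-7 + 0\right) + 12\right) + 18} \right)} + C = 423 \left(-9 + \frac{2}{\left(\left(-7 + 0\right) + 12\right) + 18}\right) - \frac{2107}{27} = 423 \left(-9 + \frac{2}{\left(-7 + 12\right) + 18}\right) - \frac{2107}{27} = 423 \left(-9 + \frac{2}{5 + 18}\right) - \frac{2107}{27} = 423 \left(-9 + \frac{2}{23}\right) - \frac{2107}{27} = 423 \left(- \frac{205}{23}\right) - \frac{2107}{27} = - \frac{86715}{23} - \frac{2107}{27} = - \frac{2389766}{621}$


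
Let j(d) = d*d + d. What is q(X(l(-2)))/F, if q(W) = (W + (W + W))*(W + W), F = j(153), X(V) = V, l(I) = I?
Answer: 4/3927 ≈ 0.0010186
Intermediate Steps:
j(d) = d + d² (j(d) = d² + d = d + d²)
F = 23562 (F = 153*(1 + 153) = 153*154 = 23562)
q(W) = 6*W² (q(W) = (W + 2*W)*(2*W) = (3*W)*(2*W) = 6*W²)
q(X(l(-2)))/F = (6*(-2)²)/23562 = (6*4)*(1/23562) = 24*(1/23562) = 4/3927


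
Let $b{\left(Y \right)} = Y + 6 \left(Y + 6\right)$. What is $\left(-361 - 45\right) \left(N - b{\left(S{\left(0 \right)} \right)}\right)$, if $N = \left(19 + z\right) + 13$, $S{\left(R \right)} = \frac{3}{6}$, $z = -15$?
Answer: $9135$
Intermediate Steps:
$S{\left(R \right)} = \frac{1}{2}$ ($S{\left(R \right)} = 3 \cdot \frac{1}{6} = \frac{1}{2}$)
$b{\left(Y \right)} = 36 + 7 Y$ ($b{\left(Y \right)} = Y + 6 \left(6 + Y\right) = Y + \left(36 + 6 Y\right) = 36 + 7 Y$)
$N = 17$ ($N = \left(19 - 15\right) + 13 = 4 + 13 = 17$)
$\left(-361 - 45\right) \left(N - b{\left(S{\left(0 \right)} \right)}\right) = \left(-361 - 45\right) \left(17 - \left(36 + 7 \cdot \frac{1}{2}\right)\right) = \left(-361 - 45\right) \left(17 - \left(36 + \frac{7}{2}\right)\right) = - 406 \left(17 - \frac{79}{2}\right) = \left(-406\right) \left(- \frac{45}{2}\right) = 9135$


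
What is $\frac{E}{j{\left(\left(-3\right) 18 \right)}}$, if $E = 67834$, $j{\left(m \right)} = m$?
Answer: $- \frac{33917}{27} \approx -1256.2$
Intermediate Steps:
$\frac{E}{j{\left(\left(-3\right) 18 \right)}} = \frac{67834}{\left(-3\right) 18} = \frac{67834}{-54} = 67834 \left(- \frac{1}{54}\right) = - \frac{33917}{27}$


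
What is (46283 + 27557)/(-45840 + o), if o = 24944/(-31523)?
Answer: -145478645/90314954 ≈ -1.6108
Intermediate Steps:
o = -24944/31523 (o = 24944*(-1/31523) = -24944/31523 ≈ -0.79130)
(46283 + 27557)/(-45840 + o) = (46283 + 27557)/(-45840 - 24944/31523) = 73840/(-1445039264/31523) = 73840*(-31523/1445039264) = -145478645/90314954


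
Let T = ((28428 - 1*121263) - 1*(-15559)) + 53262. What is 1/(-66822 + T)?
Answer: -1/90836 ≈ -1.1009e-5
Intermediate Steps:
T = -24014 (T = ((28428 - 121263) + 15559) + 53262 = (-92835 + 15559) + 53262 = -77276 + 53262 = -24014)
1/(-66822 + T) = 1/(-66822 - 24014) = 1/(-90836) = -1/90836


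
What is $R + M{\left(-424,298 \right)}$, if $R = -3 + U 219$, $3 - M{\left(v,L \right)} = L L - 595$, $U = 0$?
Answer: $-88209$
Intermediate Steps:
$M{\left(v,L \right)} = 598 - L^{2}$ ($M{\left(v,L \right)} = 3 - \left(L L - 595\right) = 3 - \left(L^{2} - 595\right) = 3 - \left(-595 + L^{2}\right) = 598 - L^{2}$)
$R = -3$ ($R = -3 + 0 \cdot 219 = -3 + 0 = -3$)
$R + M{\left(-424,298 \right)} = -3 + \left(598 - 298^{2}\right) = -3 + \left(598 - 88804\right) = -3 - 88206 = -88209$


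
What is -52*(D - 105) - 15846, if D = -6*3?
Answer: -9450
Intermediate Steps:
D = -18
-52*(D - 105) - 15846 = -52*(-18 - 105) - 15846 = -52*(-123) - 15846 = 6396 - 15846 = -9450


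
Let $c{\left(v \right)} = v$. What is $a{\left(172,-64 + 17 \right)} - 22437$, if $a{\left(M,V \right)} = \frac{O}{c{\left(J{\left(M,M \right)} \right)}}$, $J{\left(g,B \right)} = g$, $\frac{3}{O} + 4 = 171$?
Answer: $- \frac{644480385}{28724} \approx -22437.0$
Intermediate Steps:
$O = \frac{3}{167}$ ($O = \frac{3}{-4 + 171} = \frac{3}{167} \approx 0.017964$)
$a{\left(M,V \right)} = \frac{3}{167 M}$
$a{\left(172,-64 + 17 \right)} - 22437 = \frac{3}{167 \cdot 172} - 22437 = \frac{3}{167} \cdot \frac{1}{172} - 22437 = \frac{3}{28724} - 22437 = - \frac{644480385}{28724}$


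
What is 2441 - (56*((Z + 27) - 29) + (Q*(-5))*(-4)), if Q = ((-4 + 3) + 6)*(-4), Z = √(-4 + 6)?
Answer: 2953 - 56*√2 ≈ 2873.8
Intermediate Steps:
Z = √2 ≈ 1.4142
Q = -20 (Q = (-1 + 6)*(-4) = 5*(-4) = -20)
2441 - (56*((Z + 27) - 29) + (Q*(-5))*(-4)) = 2441 - (56*((√2 + 27) - 29) - 20*(-5)*(-4)) = 2441 - (56*((27 + √2) - 29) + 100*(-4)) = 2441 - (56*(-2 + √2) - 400) = 2441 - ((-112 + 56*√2) - 400) = 2441 - (-512 + 56*√2) = 2441 + (512 - 56*√2) = 2953 - 56*√2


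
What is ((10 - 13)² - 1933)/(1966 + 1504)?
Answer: -962/1735 ≈ -0.55447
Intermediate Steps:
((10 - 13)² - 1933)/(1966 + 1504) = ((-3)² - 1933)/3470 = (9 - 1933)*(1/3470) = -1924*1/3470 = -962/1735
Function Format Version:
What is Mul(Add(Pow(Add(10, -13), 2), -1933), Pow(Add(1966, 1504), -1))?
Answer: Rational(-962, 1735) ≈ -0.55447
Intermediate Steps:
Mul(Add(Pow(Add(10, -13), 2), -1933), Pow(Add(1966, 1504), -1)) = Mul(Add(Pow(-3, 2), -1933), Pow(3470, -1)) = Mul(Add(9, -1933), Rational(1, 3470)) = Mul(-1924, Rational(1, 3470)) = Rational(-962, 1735)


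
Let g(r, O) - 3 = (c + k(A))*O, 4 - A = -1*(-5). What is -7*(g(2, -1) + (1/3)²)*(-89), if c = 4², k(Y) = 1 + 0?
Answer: -77875/9 ≈ -8652.8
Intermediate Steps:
A = -1 (A = 4 - (-1)*(-5) = 4 - 1*5 = 4 - 5 = -1)
k(Y) = 1
c = 16
g(r, O) = 3 + 17*O (g(r, O) = 3 + (16 + 1)*O = 3 + 17*O)
-7*(g(2, -1) + (1/3)²)*(-89) = -7*((3 + 17*(-1)) + (1/3)²)*(-89) = -7*((3 - 17) + (⅓)²)*(-89) = -7*(-14 + ⅑)*(-89) = -7*(-125/9)*(-89) = (875/9)*(-89) = -77875/9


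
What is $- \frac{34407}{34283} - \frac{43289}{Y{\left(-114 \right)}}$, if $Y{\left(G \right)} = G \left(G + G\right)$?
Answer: $- \frac{2378383531}{891083736} \approx -2.6691$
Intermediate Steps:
$Y{\left(G \right)} = 2 G^{2}$ ($Y{\left(G \right)} = G 2 G = 2 G^{2}$)
$- \frac{34407}{34283} - \frac{43289}{Y{\left(-114 \right)}} = - \frac{34407}{34283} - \frac{43289}{2 \left(-114\right)^{2}} = \left(-34407\right) \frac{1}{34283} - \frac{43289}{2 \cdot 12996} = - \frac{34407}{34283} - \frac{43289}{25992} = - \frac{2378383531}{891083736}$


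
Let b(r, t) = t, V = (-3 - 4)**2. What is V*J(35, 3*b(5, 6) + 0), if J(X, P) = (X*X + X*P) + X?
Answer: 92610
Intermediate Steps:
V = 49 (V = (-7)**2 = 49)
J(X, P) = X + X**2 + P*X (J(X, P) = (X**2 + P*X) + X = X + X**2 + P*X)
V*J(35, 3*b(5, 6) + 0) = 49*(35*(1 + (3*6 + 0) + 35)) = 49*(35*(1 + (18 + 0) + 35)) = 49*(35*(1 + 18 + 35)) = 49*(35*54) = 49*1890 = 92610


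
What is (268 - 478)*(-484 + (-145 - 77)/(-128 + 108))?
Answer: 99309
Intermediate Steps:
(268 - 478)*(-484 + (-145 - 77)/(-128 + 108)) = -210*(-484 - 222/(-20)) = -210*(-484 - 222*(-1/20)) = -210*(-484 + 111/10) = -210*(-4729/10) = 99309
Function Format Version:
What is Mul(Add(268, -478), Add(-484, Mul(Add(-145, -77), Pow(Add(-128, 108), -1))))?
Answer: 99309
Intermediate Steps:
Mul(Add(268, -478), Add(-484, Mul(Add(-145, -77), Pow(Add(-128, 108), -1)))) = Mul(-210, Add(-484, Mul(-222, Pow(-20, -1)))) = Mul(-210, Add(-484, Mul(-222, Rational(-1, 20)))) = Mul(-210, Add(-484, Rational(111, 10))) = Mul(-210, Rational(-4729, 10)) = 99309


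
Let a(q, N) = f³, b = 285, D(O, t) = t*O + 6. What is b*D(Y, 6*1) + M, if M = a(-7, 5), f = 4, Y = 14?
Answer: 25714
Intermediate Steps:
D(O, t) = 6 + O*t (D(O, t) = O*t + 6 = 6 + O*t)
a(q, N) = 64 (a(q, N) = 4³ = 64)
M = 64
b*D(Y, 6*1) + M = 285*(6 + 14*(6*1)) + 64 = 285*(6 + 14*6) + 64 = 285*(6 + 84) + 64 = 285*90 + 64 = 25650 + 64 = 25714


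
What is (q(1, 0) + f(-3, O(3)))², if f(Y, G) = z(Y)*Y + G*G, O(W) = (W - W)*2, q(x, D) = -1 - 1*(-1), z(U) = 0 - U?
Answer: 81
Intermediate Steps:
z(U) = -U
q(x, D) = 0 (q(x, D) = -1 + 1 = 0)
O(W) = 0 (O(W) = 0*2 = 0)
f(Y, G) = G² - Y² (f(Y, G) = (-Y)*Y + G*G = -Y² + G² = G² - Y²)
(q(1, 0) + f(-3, O(3)))² = (0 + (0² - 1*(-3)²))² = (0 + (0 - 1*9))² = (0 + (0 - 9))² = (0 - 9)² = (-9)² = 81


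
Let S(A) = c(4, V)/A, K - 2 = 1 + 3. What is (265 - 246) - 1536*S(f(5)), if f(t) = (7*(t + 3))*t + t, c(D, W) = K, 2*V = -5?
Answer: -1267/95 ≈ -13.337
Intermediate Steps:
V = -5/2 (V = (½)*(-5) = -5/2 ≈ -2.5000)
K = 6 (K = 2 + (1 + 3) = 2 + 4 = 6)
c(D, W) = 6
f(t) = t + t*(21 + 7*t) (f(t) = (7*(3 + t))*t + t = (21 + 7*t)*t + t = t*(21 + 7*t) + t = t + t*(21 + 7*t))
S(A) = 6/A
(265 - 246) - 1536*S(f(5)) = (265 - 246) - 9216/(5*(22 + 7*5)) = 19 - 9216/(5*(22 + 35)) = 19 - 9216/(5*57) = 19 - 9216/285 = 19 - 1536*2/95 = 19 - 3072/95 = -1267/95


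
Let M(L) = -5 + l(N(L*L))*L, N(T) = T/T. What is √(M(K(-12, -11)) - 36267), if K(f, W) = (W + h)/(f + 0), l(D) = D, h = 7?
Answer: I*√326445/3 ≈ 190.45*I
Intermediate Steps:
N(T) = 1
K(f, W) = (7 + W)/f (K(f, W) = (W + 7)/(f + 0) = (7 + W)/f)
M(L) = -5 + L (M(L) = -5 + 1*L = -5 + L)
√(M(K(-12, -11)) - 36267) = √((-5 + (7 - 11)/(-12)) - 36267) = √((-5 - 1/12*(-4)) - 36267) = √((-5 + ⅓) - 36267) = √(-14/3 - 36267) = √(-108815/3) = I*√326445/3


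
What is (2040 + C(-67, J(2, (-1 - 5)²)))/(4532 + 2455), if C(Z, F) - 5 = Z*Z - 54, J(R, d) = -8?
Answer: 2160/2329 ≈ 0.92744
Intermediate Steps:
C(Z, F) = -49 + Z² (C(Z, F) = 5 + (Z*Z - 54) = 5 + (Z² - 54) = 5 + (-54 + Z²) = -49 + Z²)
(2040 + C(-67, J(2, (-1 - 5)²)))/(4532 + 2455) = (2040 + (-49 + (-67)²))/(4532 + 2455) = (2040 + (-49 + 4489))/6987 = (2040 + 4440)*(1/6987) = 6480*(1/6987) = 2160/2329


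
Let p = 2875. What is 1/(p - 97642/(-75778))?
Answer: 37889/108979696 ≈ 0.00034767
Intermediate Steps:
1/(p - 97642/(-75778)) = 1/(2875 - 97642/(-75778)) = 1/(2875 - 97642*(-1/75778)) = 1/(2875 + 48821/37889) = 1/(108979696/37889) = 37889/108979696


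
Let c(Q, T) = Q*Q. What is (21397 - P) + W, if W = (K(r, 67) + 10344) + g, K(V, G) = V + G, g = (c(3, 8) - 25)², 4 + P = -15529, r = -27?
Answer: 47570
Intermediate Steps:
P = -15533 (P = -4 - 15529 = -15533)
c(Q, T) = Q²
g = 256 (g = (3² - 25)² = (9 - 25)² = (-16)² = 256)
K(V, G) = G + V
W = 10640 (W = ((67 - 27) + 10344) + 256 = (40 + 10344) + 256 = 10384 + 256 = 10640)
(21397 - P) + W = (21397 - 1*(-15533)) + 10640 = (21397 + 15533) + 10640 = 36930 + 10640 = 47570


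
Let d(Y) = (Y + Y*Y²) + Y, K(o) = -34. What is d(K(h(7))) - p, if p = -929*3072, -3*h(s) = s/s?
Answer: 2814516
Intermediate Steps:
h(s) = -⅓ (h(s) = -s/(3*s) = -⅓*1 = -⅓)
p = -2853888
d(Y) = Y³ + 2*Y (d(Y) = (Y + Y³) + Y = Y³ + 2*Y)
d(K(h(7))) - p = -34*(2 + (-34)²) - 1*(-2853888) = -34*(2 + 1156) + 2853888 = -34*1158 + 2853888 = -39372 + 2853888 = 2814516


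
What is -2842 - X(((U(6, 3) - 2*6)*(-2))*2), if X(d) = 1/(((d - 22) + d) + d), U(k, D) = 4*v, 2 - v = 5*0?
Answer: -73893/26 ≈ -2842.0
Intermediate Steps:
v = 2 (v = 2 - 5*0 = 2 - 1*0 = 2 + 0 = 2)
U(k, D) = 8 (U(k, D) = 4*2 = 8)
X(d) = 1/(-22 + 3*d) (X(d) = 1/(((-22 + d) + d) + d) = 1/((-22 + 2*d) + d) = 1/(-22 + 3*d))
-2842 - X(((U(6, 3) - 2*6)*(-2))*2) = -2842 - 1/(-22 + 3*(((8 - 2*6)*(-2))*2)) = -2842 - 1/(-22 + 3*(((8 - 12)*(-2))*2)) = -2842 - 1/(-22 + 3*(-4*(-2)*2)) = -2842 - 1/(-22 + 3*(8*2)) = -2842 - 1/(-22 + 3*16) = -2842 - 1/(-22 + 48) = -2842 - 1/26 = -73893/26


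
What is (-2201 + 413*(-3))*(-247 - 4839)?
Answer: 17495840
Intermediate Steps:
(-2201 + 413*(-3))*(-247 - 4839) = (-2201 - 1239)*(-5086) = -3440*(-5086) = 17495840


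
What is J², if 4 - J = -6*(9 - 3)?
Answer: 1600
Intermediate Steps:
J = 40 (J = 4 - (-6)*(9 - 3) = 4 - (-6)*6 = 4 - 1*(-36) = 4 + 36 = 40)
J² = 40² = 1600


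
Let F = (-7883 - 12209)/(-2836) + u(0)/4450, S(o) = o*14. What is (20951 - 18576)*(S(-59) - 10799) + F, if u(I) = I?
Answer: -19575041852/709 ≈ -2.7609e+7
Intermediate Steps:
S(o) = 14*o
F = 5023/709 (F = (-7883 - 12209)/(-2836) + 0/4450 = -20092*(-1/2836) + 0*(1/4450) = 5023/709 + 0 = 5023/709 ≈ 7.0846)
(20951 - 18576)*(S(-59) - 10799) + F = (20951 - 18576)*(14*(-59) - 10799) + 5023/709 = 2375*(-826 - 10799) + 5023/709 = 2375*(-11625) + 5023/709 = -27609375 + 5023/709 = -19575041852/709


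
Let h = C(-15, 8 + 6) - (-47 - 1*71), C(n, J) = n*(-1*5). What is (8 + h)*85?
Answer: 17085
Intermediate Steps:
C(n, J) = -5*n (C(n, J) = n*(-5) = -5*n)
h = 193 (h = -5*(-15) - (-47 - 1*71) = 75 - (-47 - 71) = 75 - 1*(-118) = 75 + 118 = 193)
(8 + h)*85 = (8 + 193)*85 = 201*85 = 17085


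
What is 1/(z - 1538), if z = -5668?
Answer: -1/7206 ≈ -0.00013877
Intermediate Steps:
1/(z - 1538) = 1/(-5668 - 1538) = 1/(-7206) = -1/7206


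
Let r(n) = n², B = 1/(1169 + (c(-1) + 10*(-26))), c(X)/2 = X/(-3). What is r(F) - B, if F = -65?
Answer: 11530022/2729 ≈ 4225.0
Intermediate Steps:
c(X) = -2*X/3 (c(X) = 2*(X/(-3)) = 2*(X*(-⅓)) = 2*(-X/3) = -2*X/3)
B = 3/2729 (B = 1/(1169 + (-⅔*(-1) + 10*(-26))) = 1/(1169 + (⅔ - 260)) = 1/(1169 - 778/3) = 1/(2729/3) = 3/2729 ≈ 0.0010993)
r(F) - B = (-65)² - 1*3/2729 = 4225 - 3/2729 = 11530022/2729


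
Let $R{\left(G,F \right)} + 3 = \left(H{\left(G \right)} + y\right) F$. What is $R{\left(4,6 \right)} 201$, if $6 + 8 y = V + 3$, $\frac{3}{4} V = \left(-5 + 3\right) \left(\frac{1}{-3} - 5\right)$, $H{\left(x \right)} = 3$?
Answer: $\frac{18827}{4} \approx 4706.8$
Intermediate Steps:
$V = \frac{128}{9}$ ($V = \frac{4 \left(-5 + 3\right) \left(\frac{1}{-3} - 5\right)}{3} = \frac{4 \left(- 2 \left(- \frac{1}{3} - 5\right)\right)}{3} = \frac{4 \left(\left(-2\right) \left(- \frac{16}{3}\right)\right)}{3} = \frac{4}{3} \cdot \frac{32}{3} = \frac{128}{9} \approx 14.222$)
$y = \frac{101}{72}$ ($y = - \frac{3}{4} + \frac{\frac{128}{9} + 3}{8} = - \frac{3}{4} + \frac{1}{8} \cdot \frac{155}{9} = - \frac{3}{4} + \frac{155}{72} = \frac{101}{72} \approx 1.4028$)
$R{\left(G,F \right)} = -3 + \frac{317 F}{72}$ ($R{\left(G,F \right)} = -3 + \left(3 + \frac{101}{72}\right) F = -3 + \frac{317 F}{72}$)
$R{\left(4,6 \right)} 201 = \left(-3 + \frac{317}{72} \cdot 6\right) 201 = \left(-3 + \frac{317}{12}\right) 201 = \frac{281}{12} \cdot 201 = \frac{18827}{4}$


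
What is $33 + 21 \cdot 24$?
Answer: $537$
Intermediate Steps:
$33 + 21 \cdot 24 = 33 + 504 = 537$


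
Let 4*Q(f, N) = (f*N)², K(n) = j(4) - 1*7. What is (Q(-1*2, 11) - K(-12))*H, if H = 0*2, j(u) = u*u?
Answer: 0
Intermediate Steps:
j(u) = u²
K(n) = 9 (K(n) = 4² - 1*7 = 16 - 7 = 9)
H = 0
Q(f, N) = N²*f²/4 (Q(f, N) = (f*N)²/4 = (N*f)²/4 = (N²*f²)/4 = N²*f²/4)
(Q(-1*2, 11) - K(-12))*H = ((¼)*11²*(-1*2)² - 1*9)*0 = ((¼)*121*(-2)² - 9)*0 = ((¼)*121*4 - 9)*0 = (121 - 9)*0 = 112*0 = 0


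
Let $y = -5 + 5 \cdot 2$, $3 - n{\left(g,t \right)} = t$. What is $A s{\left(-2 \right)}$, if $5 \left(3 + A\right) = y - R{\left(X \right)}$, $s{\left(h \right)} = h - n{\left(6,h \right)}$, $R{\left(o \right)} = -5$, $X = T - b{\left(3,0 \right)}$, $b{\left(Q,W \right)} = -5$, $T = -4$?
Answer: $7$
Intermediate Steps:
$n{\left(g,t \right)} = 3 - t$
$X = 1$ ($X = -4 - -5 = -4 + 5 = 1$)
$y = 5$ ($y = -5 + 10 = 5$)
$s{\left(h \right)} = -3 + 2 h$ ($s{\left(h \right)} = h - \left(3 - h\right) = h + \left(-3 + h\right) = -3 + 2 h$)
$A = -1$ ($A = -3 + \frac{5 - -5}{5} = -3 + \frac{5 + 5}{5} = -3 + \frac{1}{5} \cdot 10 = -3 + 2 = -1$)
$A s{\left(-2 \right)} = - (-3 + 2 \left(-2\right)) = - (-3 - 4) = \left(-1\right) \left(-7\right) = 7$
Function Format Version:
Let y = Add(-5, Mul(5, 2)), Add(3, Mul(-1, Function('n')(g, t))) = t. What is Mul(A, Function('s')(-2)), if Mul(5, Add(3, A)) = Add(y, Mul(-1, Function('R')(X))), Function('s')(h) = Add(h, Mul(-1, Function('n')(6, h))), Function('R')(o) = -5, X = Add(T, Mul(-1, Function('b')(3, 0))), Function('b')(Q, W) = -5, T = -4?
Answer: 7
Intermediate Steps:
Function('n')(g, t) = Add(3, Mul(-1, t))
X = 1 (X = Add(-4, Mul(-1, -5)) = Add(-4, 5) = 1)
y = 5 (y = Add(-5, 10) = 5)
Function('s')(h) = Add(-3, Mul(2, h)) (Function('s')(h) = Add(h, Mul(-1, Add(3, Mul(-1, h)))) = Add(h, Add(-3, h)) = Add(-3, Mul(2, h)))
A = -1 (A = Add(-3, Mul(Rational(1, 5), Add(5, Mul(-1, -5)))) = Add(-3, Mul(Rational(1, 5), Add(5, 5))) = Add(-3, Mul(Rational(1, 5), 10)) = Add(-3, 2) = -1)
Mul(A, Function('s')(-2)) = Mul(-1, Add(-3, Mul(2, -2))) = Mul(-1, Add(-3, -4)) = Mul(-1, -7) = 7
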